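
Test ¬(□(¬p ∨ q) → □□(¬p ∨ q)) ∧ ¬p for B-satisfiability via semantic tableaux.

Yes, satisfiable

1. ¬(□(¬p ∨ q) → □□(¬p ∨ q)) ∧ ¬p, w0
2. ¬(□(¬p ∨ q) → □□(¬p ∨ q)), w0   [∧-rule on 1]
3. ¬p, w0   [∧-rule on 1]
4. □(¬p ∨ q), w0   [¬→-rule on 2]
5. ¬□□(¬p ∨ q), w0   [¬→-rule on 2]
6. ¬p ∨ q, w0   [□-rule on 4 via w0Rw0]
7. q, w0   [∨-rule on 6 (branches; this branch)]
8. ¬□(¬p ∨ q), w1   [¬□-rule on 5: fresh world w1, w0Rw1]
9. ¬p ∨ q, w1   [□-rule on 4 via w0Rw1]
10. q, w1   [∨-rule on 9 (branches; this branch)]
11. ¬(¬p ∨ q), w2   [¬□-rule on 8: fresh world w2, w1Rw2]
12. p, w2   [¬∨-rule on 11]
13. ¬q, w2   [¬∨-rule on 11]
Accessibility: w0Rw0, w0Rw1, w1Rw0, w1Rw1, w1Rw2, w2Rw1, w2Rw2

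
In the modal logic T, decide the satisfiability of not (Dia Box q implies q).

Satisfiable (open branch found)

1. not (Dia Box q implies q), 0
2. Dia Box q, 0
3. not q, 0
4. Box q, 1
5. q, 1
Accessibility: 0R0, 0R1, 1R1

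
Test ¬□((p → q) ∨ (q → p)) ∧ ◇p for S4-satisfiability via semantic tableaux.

No, unsatisfiable

1. ¬□((p → q) ∨ (q → p)) ∧ ◇p, w0
2. ¬□((p → q) ∨ (q → p)), w0
3. ◇p, w0
4. ¬((p → q) ∨ (q → p)), w1
5. ¬(p → q), w1
6. ¬(q → p), w1
7. p, w1
8. ¬q, w1
9. q, w1
10. ¬p, w1
Accessibility: w0Rw0, w0Rw1, w1Rw1
Branch closes: q and ¬q both at w1.
All branches of the tableau close; one closing branch shown above.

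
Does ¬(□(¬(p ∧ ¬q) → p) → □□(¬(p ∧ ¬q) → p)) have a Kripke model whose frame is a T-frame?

1. ¬(□(¬(p ∧ ¬q) → p) → □□(¬(p ∧ ¬q) → p)), w0
2. □(¬(p ∧ ¬q) → p), w0   [¬→-rule on 1]
3. ¬□□(¬(p ∧ ¬q) → p), w0   [¬→-rule on 1]
4. ¬(p ∧ ¬q) → p, w0   [□-rule on 2 via w0Rw0]
5. p, w0   [→-rule on 4 (branches; this branch)]
6. ¬□(¬(p ∧ ¬q) → p), w1   [¬□-rule on 3: fresh world w1, w0Rw1]
7. ¬(p ∧ ¬q) → p, w1   [□-rule on 2 via w0Rw1]
8. p, w1   [→-rule on 7 (branches; this branch)]
9. ¬(¬(p ∧ ¬q) → p), w2   [¬□-rule on 6: fresh world w2, w1Rw2]
10. ¬(p ∧ ¬q), w2   [¬→-rule on 9]
11. ¬p, w2   [¬→-rule on 9]
12. q, w2   [¬∧-rule on 10 (branches; this branch)]
Accessibility: w0Rw0, w0Rw1, w1Rw1, w1Rw2, w2Rw2

Satisfiable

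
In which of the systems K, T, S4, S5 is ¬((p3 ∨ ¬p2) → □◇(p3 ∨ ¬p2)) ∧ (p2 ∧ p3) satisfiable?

S4-tableau for the formula:
1. ¬((p3 ∨ ¬p2) → □◇(p3 ∨ ¬p2)) ∧ (p2 ∧ p3), u
2. ¬((p3 ∨ ¬p2) → □◇(p3 ∨ ¬p2)), u
3. p2 ∧ p3, u
4. p3 ∨ ¬p2, u
5. ¬□◇(p3 ∨ ¬p2), u
6. p2, u
7. p3, u
8. ¬◇(p3 ∨ ¬p2), v
9. ¬(p3 ∨ ¬p2), v
10. ¬p3, v
11. p2, v
Accessibility: uRu, uRv, vRv
Complete open branch: satisfiable in S4, hence also in K, T (this S4-model is also a K-model and a T-model).
S5-tableau for the formula:
1. ¬((p3 ∨ ¬p2) → □◇(p3 ∨ ¬p2)) ∧ (p2 ∧ p3), u
2. ¬((p3 ∨ ¬p2) → □◇(p3 ∨ ¬p2)), u
3. p2 ∧ p3, u
4. p3 ∨ ¬p2, u
5. ¬□◇(p3 ∨ ¬p2), u
6. p2, u
7. p3, u
8. ¬◇(p3 ∨ ¬p2), v
9. ¬(p3 ∨ ¬p2), u
10. ¬p3, u
Accessibility: uRu, uRv, vRu, vRv
Branch closes: p3 and ¬p3 both at u.
Every branch closes (one shown): unsatisfiable in S5.

K, T, S4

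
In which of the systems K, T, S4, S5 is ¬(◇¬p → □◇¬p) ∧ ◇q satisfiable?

S5-tableau for the formula:
1. ¬(◇¬p → □◇¬p) ∧ ◇q, w0
2. ¬(◇¬p → □◇¬p), w0
3. ◇q, w0
4. ◇¬p, w0
5. ¬□◇¬p, w0
6. q, w1
7. ¬p, w2
8. ¬◇¬p, w3
9. p, w0
10. p, w1
11. p, w2
Accessibility: w0Rw0, w0Rw1, w0Rw2, w0Rw3, w1Rw0, w1Rw1, w1Rw2, w1Rw3, w2Rw0, w2Rw1, w2Rw2, w2Rw3, w3Rw0, w3Rw1, w3Rw2, w3Rw3
Branch closes: p and ¬p both at w2.
Every branch closes (one shown): unsatisfiable in S5.
S4-tableau for the formula:
1. ¬(◇¬p → □◇¬p) ∧ ◇q, w0
2. ¬(◇¬p → □◇¬p), w0
3. ◇q, w0
4. ◇¬p, w0
5. ¬□◇¬p, w0
6. q, w1
7. ¬p, w2
8. ¬◇¬p, w3
9. p, w3
Accessibility: w0Rw0, w0Rw1, w0Rw2, w0Rw3, w1Rw1, w2Rw2, w3Rw3
Complete open branch: satisfiable in S4, hence also in K, T (this S4-model is also a K-model and a T-model).

K, T, S4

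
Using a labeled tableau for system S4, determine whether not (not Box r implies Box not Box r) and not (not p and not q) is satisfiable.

1. not (not Box r implies Box not Box r) and not (not p and not q), 0
2. not (not Box r implies Box not Box r), 0   [and-rule on 1]
3. not (not p and not q), 0   [and-rule on 1]
4. not Box r, 0   [neg-implies-rule on 2]
5. not Box not Box r, 0   [neg-implies-rule on 2]
6. q, 0   [neg-and-rule on 3 (branches; this branch)]
7. not r, 1   [neg-Box-rule on 4: fresh world 1, 0R1]
8. Box r, 2   [neg-Box-rule on 5: fresh world 2, 0R2]
9. r, 2   [Box-rule on 8 via 2R2]
Accessibility: 0R0, 0R1, 0R2, 1R1, 2R2

Yes, satisfiable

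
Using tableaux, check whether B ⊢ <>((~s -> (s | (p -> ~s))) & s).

Tableau for the negation ~<>((~s -> (s | (p -> ~s))) & s):
1. ~<>((~s -> (s | (p -> ~s))) & s), u
2. ~((~s -> (s | (p -> ~s))) & s), u
3. ~s, u
Accessibility: uRu
The negation has an open branch (countermodel exists).

Invalid (countermodel exists)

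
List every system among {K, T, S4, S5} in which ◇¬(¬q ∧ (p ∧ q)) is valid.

T, S4, S5

K-tableau for the negation ¬◇¬(¬q ∧ (p ∧ q)):
1. ¬◇¬(¬q ∧ (p ∧ q)), u
Complete open branch: countermodel on a K-frame, so not valid in K.
T-tableau for the negation ¬◇¬(¬q ∧ (p ∧ q)):
1. ¬◇¬(¬q ∧ (p ∧ q)), u
2. ¬q ∧ (p ∧ q), u
3. ¬q, u
4. p ∧ q, u
5. p, u
6. q, u
Accessibility: uRu
Branch closes: q and ¬q both at u.
Every branch closes (one shown): valid in T, hence also in S4, S5 (every theorem of T is a theorem of S4 and S5).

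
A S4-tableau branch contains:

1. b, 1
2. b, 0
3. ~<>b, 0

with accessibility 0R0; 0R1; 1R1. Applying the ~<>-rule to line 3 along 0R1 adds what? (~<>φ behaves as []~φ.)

~<>φ behaves as []~φ: propagate the negated body to each accessible world.

~b, 1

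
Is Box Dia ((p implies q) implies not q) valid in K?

Invalid (countermodel exists)

Tableau for the negation not Box Dia ((p implies q) implies not q):
1. not Box Dia ((p implies q) implies not q), 0
2. not Dia ((p implies q) implies not q), 1   [neg-Box-rule on 1: fresh world 1, 0R1]
Accessibility: 0R1
The negation has an open branch (countermodel exists).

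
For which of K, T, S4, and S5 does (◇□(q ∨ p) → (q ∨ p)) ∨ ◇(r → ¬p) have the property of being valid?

T, S4, S5

T-tableau for the negation ¬((◇□(q ∨ p) → (q ∨ p)) ∨ ◇(r → ¬p)):
1. ¬((◇□(q ∨ p) → (q ∨ p)) ∨ ◇(r → ¬p)), u
2. ¬(◇□(q ∨ p) → (q ∨ p)), u   [¬∨-rule on 1]
3. ¬◇(r → ¬p), u   [¬∨-rule on 1]
4. ◇□(q ∨ p), u   [¬→-rule on 2]
5. ¬(q ∨ p), u   [¬→-rule on 2]
6. ¬q, u   [¬∨-rule on 5]
7. ¬p, u   [¬∨-rule on 5]
8. ¬(r → ¬p), u   [¬◇-rule on 3 via uRu]
9. r, u   [¬→-rule on 8]
10. p, u   [¬→-rule on 8]
Accessibility: uRu
Branch closes: p and ¬p both at u.
Every branch closes (one shown): valid in T, hence also in S4, S5 (every theorem of T is a theorem of S4 and S5).
K-tableau for the negation ¬((◇□(q ∨ p) → (q ∨ p)) ∨ ◇(r → ¬p)):
1. ¬((◇□(q ∨ p) → (q ∨ p)) ∨ ◇(r → ¬p)), u
2. ¬(◇□(q ∨ p) → (q ∨ p)), u   [¬∨-rule on 1]
3. ¬◇(r → ¬p), u   [¬∨-rule on 1]
4. ◇□(q ∨ p), u   [¬→-rule on 2]
5. ¬(q ∨ p), u   [¬→-rule on 2]
6. ¬q, u   [¬∨-rule on 5]
7. ¬p, u   [¬∨-rule on 5]
8. □(q ∨ p), v   [◇-rule on 4: fresh world v, uRv]
9. ¬(r → ¬p), v   [¬◇-rule on 3 via uRv]
10. r, v   [¬→-rule on 9]
11. p, v   [¬→-rule on 9]
Accessibility: uRv
Complete open branch: countermodel on a K-frame, so not valid in K.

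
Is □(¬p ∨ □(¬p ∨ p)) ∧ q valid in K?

Tableau for the negation ¬(□(¬p ∨ □(¬p ∨ p)) ∧ q):
1. ¬(□(¬p ∨ □(¬p ∨ p)) ∧ q), 0
2. ¬q, 0
The negation has an open branch (countermodel exists).

Invalid (countermodel exists)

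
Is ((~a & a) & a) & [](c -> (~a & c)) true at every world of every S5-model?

Tableau for the negation ~(((~a & a) & a) & [](c -> (~a & c))):
1. ~(((~a & a) & a) & [](c -> (~a & c))), 0
2. ~[](c -> (~a & c)), 0   [~&-rule on 1 (branches; this branch)]
3. ~(c -> (~a & c)), 1   [~[]-rule on 2: fresh world 1, 0R1]
4. c, 1   [~->-rule on 3]
5. ~(~a & c), 1   [~->-rule on 3]
6. a, 1   [~&-rule on 5 (branches; this branch)]
Accessibility: 0R0, 0R1, 1R0, 1R1
The negation has an open branch (countermodel exists).

Invalid (countermodel exists)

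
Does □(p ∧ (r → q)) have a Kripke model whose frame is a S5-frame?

1. □(p ∧ (r → q)), u
2. p ∧ (r → q), u   [□-rule on 1 via uRu]
3. p, u   [∧-rule on 2]
4. r → q, u   [∧-rule on 2]
5. q, u   [→-rule on 4 (branches; this branch)]
Accessibility: uRu

Satisfiable (open branch found)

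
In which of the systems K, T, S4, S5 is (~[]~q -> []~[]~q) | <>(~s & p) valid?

S5-tableau for the negation ~((~[]~q -> []~[]~q) | <>(~s & p)):
1. ~((~[]~q -> []~[]~q) | <>(~s & p)), u
2. ~(~[]~q -> []~[]~q), u
3. ~<>(~s & p), u
4. ~[]~q, u
5. ~[]~[]~q, u
6. ~(~s & p), u
7. ~p, u
8. q, v
9. ~(~s & p), v
10. ~p, v
11. []~q, w
12. ~(~s & p), w
13. ~q, u
14. ~q, v
Accessibility: uRu, uRv, uRw, vRu, vRv, vRw, wRu, wRv, wRw
Branch closes: q and ~q both at v.
Every branch closes (one shown): valid in S5.
S4-tableau for the negation ~((~[]~q -> []~[]~q) | <>(~s & p)):
1. ~((~[]~q -> []~[]~q) | <>(~s & p)), u
2. ~(~[]~q -> []~[]~q), u
3. ~<>(~s & p), u
4. ~[]~q, u
5. ~[]~[]~q, u
6. ~(~s & p), u
7. ~p, u
8. q, v
9. ~(~s & p), v
10. ~p, v
11. []~q, w
12. ~(~s & p), w
13. ~q, w
14. ~p, w
Accessibility: uRu, uRv, uRw, vRv, wRw
Complete open branch: countermodel on an S4-frame, so not valid in S4, nor in K, T (the same frame is also a K-frame and a T-frame).

S5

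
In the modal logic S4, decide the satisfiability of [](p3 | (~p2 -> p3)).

1. [](p3 | (~p2 -> p3)), w0
2. p3 | (~p2 -> p3), w0
3. ~p2 -> p3, w0
4. p3, w0
Accessibility: w0Rw0

Satisfiable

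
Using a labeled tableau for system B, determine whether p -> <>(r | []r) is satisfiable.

Satisfiable

1. p -> <>(r | []r), 0
2. <>(r | []r), 0
3. r | []r, 1
4. []r, 1
5. r, 0
6. r, 1
Accessibility: 0R0, 0R1, 1R0, 1R1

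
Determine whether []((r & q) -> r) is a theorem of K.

Tableau for the negation ~[]((r & q) -> r):
1. ~[]((r & q) -> r), w0
2. ~((r & q) -> r), w1   [~[]-rule on 1: fresh world w1, w0Rw1]
3. r & q, w1   [~->-rule on 2]
4. ~r, w1   [~->-rule on 2]
5. r, w1   [&-rule on 3]
6. q, w1   [&-rule on 3]
Accessibility: w0Rw1
Branch closes: r and ~r both at w1.
Every branch of the negation's tableau closes; the branch above is one of them.

Valid in K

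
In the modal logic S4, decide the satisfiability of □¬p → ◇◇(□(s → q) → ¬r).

Satisfiable

1. □¬p → ◇◇(□(s → q) → ¬r), 0
2. ◇◇(□(s → q) → ¬r), 0
3. ◇(□(s → q) → ¬r), 1
4. □(s → q) → ¬r, 2
5. ¬r, 2
Accessibility: 0R0, 0R1, 0R2, 1R1, 1R2, 2R2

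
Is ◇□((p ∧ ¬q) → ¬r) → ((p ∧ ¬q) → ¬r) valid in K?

Tableau for the negation ¬(◇□((p ∧ ¬q) → ¬r) → ((p ∧ ¬q) → ¬r)):
1. ¬(◇□((p ∧ ¬q) → ¬r) → ((p ∧ ¬q) → ¬r)), w0
2. ◇□((p ∧ ¬q) → ¬r), w0
3. ¬((p ∧ ¬q) → ¬r), w0
4. p ∧ ¬q, w0
5. r, w0
6. p, w0
7. ¬q, w0
8. □((p ∧ ¬q) → ¬r), w1
Accessibility: w0Rw1
The negation has an open branch (countermodel exists).

Invalid (countermodel exists)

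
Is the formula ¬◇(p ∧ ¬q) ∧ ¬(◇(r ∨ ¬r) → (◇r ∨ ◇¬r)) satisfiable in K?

Unsatisfiable

1. ¬◇(p ∧ ¬q) ∧ ¬(◇(r ∨ ¬r) → (◇r ∨ ◇¬r)), w0
2. ¬◇(p ∧ ¬q), w0   [∧-rule on 1]
3. ¬(◇(r ∨ ¬r) → (◇r ∨ ◇¬r)), w0   [∧-rule on 1]
4. ◇(r ∨ ¬r), w0   [¬→-rule on 3]
5. ¬(◇r ∨ ◇¬r), w0   [¬→-rule on 3]
6. ¬◇r, w0   [¬∨-rule on 5]
7. ¬◇¬r, w0   [¬∨-rule on 5]
8. r ∨ ¬r, w1   [◇-rule on 4: fresh world w1, w0Rw1]
9. ¬(p ∧ ¬q), w1   [¬◇-rule on 2 via w0Rw1]
10. ¬r, w1   [¬◇-rule on 6 via w0Rw1]
11. r, w1   [¬◇-rule on 7 via w0Rw1]
Accessibility: w0Rw1
Branch closes: r and ¬r both at w1.
All branches of the tableau close; one closing branch shown above.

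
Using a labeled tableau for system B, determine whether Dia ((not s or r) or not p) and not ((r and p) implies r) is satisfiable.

1. Dia ((not s or r) or not p) and not ((r and p) implies r), w0
2. Dia ((not s or r) or not p), w0
3. not ((r and p) implies r), w0
4. r and p, w0
5. not r, w0
6. r, w0
7. p, w0
Accessibility: w0Rw0
Branch closes: r and not r both at w0.
All branches of the tableau close; one closing branch shown above.

Unsatisfiable (every branch closes)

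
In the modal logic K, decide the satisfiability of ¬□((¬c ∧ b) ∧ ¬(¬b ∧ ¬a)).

1. ¬□((¬c ∧ b) ∧ ¬(¬b ∧ ¬a)), u
2. ¬((¬c ∧ b) ∧ ¬(¬b ∧ ¬a)), v
3. ¬b ∧ ¬a, v
4. ¬b, v
5. ¬a, v
Accessibility: uRv

Yes, satisfiable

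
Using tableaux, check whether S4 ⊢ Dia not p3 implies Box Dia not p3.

Tableau for the negation not (Dia not p3 implies Box Dia not p3):
1. not (Dia not p3 implies Box Dia not p3), 0
2. Dia not p3, 0
3. not Box Dia not p3, 0
4. not p3, 1
5. not Dia not p3, 2
6. p3, 2
Accessibility: 0R0, 0R1, 0R2, 1R1, 2R2
The negation has an open branch (countermodel exists).

No, not valid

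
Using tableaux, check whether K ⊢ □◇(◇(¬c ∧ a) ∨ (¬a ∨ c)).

Tableau for the negation ¬□◇(◇(¬c ∧ a) ∨ (¬a ∨ c)):
1. ¬□◇(◇(¬c ∧ a) ∨ (¬a ∨ c)), 0
2. ¬◇(◇(¬c ∧ a) ∨ (¬a ∨ c)), 1   [¬□-rule on 1: fresh world 1, 0R1]
Accessibility: 0R1
The negation has an open branch (countermodel exists).

Invalid (countermodel exists)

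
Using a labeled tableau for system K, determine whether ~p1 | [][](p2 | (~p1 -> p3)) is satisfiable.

Satisfiable

1. ~p1 | [][](p2 | (~p1 -> p3)), u
2. [][](p2 | (~p1 -> p3)), u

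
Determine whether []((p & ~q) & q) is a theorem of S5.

Tableau for the negation ~[]((p & ~q) & q):
1. ~[]((p & ~q) & q), w0
2. ~((p & ~q) & q), w1
3. ~q, w1
Accessibility: w0Rw0, w0Rw1, w1Rw0, w1Rw1
The negation has an open branch (countermodel exists).

Not valid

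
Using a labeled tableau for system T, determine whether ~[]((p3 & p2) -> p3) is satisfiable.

1. ~[]((p3 & p2) -> p3), w0
2. ~((p3 & p2) -> p3), w1   [~[]-rule on 1: fresh world w1, w0Rw1]
3. p3 & p2, w1   [~->-rule on 2]
4. ~p3, w1   [~->-rule on 2]
5. p3, w1   [&-rule on 3]
6. p2, w1   [&-rule on 3]
Accessibility: w0Rw0, w0Rw1, w1Rw1
Branch closes: p3 and ~p3 both at w1.
All branches of the tableau close; one closing branch shown above.

Unsatisfiable (every branch closes)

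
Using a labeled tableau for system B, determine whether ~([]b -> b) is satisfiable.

1. ~([]b -> b), 0
2. []b, 0
3. ~b, 0
4. b, 0
Accessibility: 0R0
Branch closes: b and ~b both at 0.
Every branch closes; the branch above is one of them.

Unsatisfiable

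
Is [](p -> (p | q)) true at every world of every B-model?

Tableau for the negation ~[](p -> (p | q)):
1. ~[](p -> (p | q)), w0
2. ~(p -> (p | q)), w1   [~[]-rule on 1: fresh world w1, w0Rw1]
3. p, w1   [~->-rule on 2]
4. ~(p | q), w1   [~->-rule on 2]
5. ~p, w1   [~|-rule on 4]
6. ~q, w1   [~|-rule on 4]
Accessibility: w0Rw0, w0Rw1, w1Rw0, w1Rw1
Branch closes: p and ~p both at w1.
All branches of the negation close; one closing branch shown above.

Valid in B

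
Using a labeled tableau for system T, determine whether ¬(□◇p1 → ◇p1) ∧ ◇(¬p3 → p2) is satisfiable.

Unsatisfiable

1. ¬(□◇p1 → ◇p1) ∧ ◇(¬p3 → p2), 0
2. ¬(□◇p1 → ◇p1), 0   [∧-rule on 1]
3. ◇(¬p3 → p2), 0   [∧-rule on 1]
4. □◇p1, 0   [¬→-rule on 2]
5. ¬◇p1, 0   [¬→-rule on 2]
6. ◇p1, 0   [□-rule on 4 via 0R0]
7. ¬p1, 0   [¬◇-rule on 5 via 0R0]
8. ¬p3 → p2, 1   [◇-rule on 3: fresh world 1, 0R1]
9. ◇p1, 1   [□-rule on 4 via 0R1]
10. ¬p1, 1   [¬◇-rule on 5 via 0R1]
11. p2, 1   [→-rule on 8 (branches; this branch)]
12. p1, 2   [◇-rule on 6: fresh world 2, 0R2]
13. ◇p1, 2   [□-rule on 4 via 0R2]
14. ¬p1, 2   [¬◇-rule on 5 via 0R2]
Accessibility: 0R0, 0R1, 0R2, 1R1, 2R2
Branch closes: p1 and ¬p1 both at 2.
Every branch closes; the branch above is one of them.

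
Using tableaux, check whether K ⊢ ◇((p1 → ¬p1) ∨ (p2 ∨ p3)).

No, not valid

Tableau for the negation ¬◇((p1 → ¬p1) ∨ (p2 ∨ p3)):
1. ¬◇((p1 → ¬p1) ∨ (p2 ∨ p3)), u
The negation has an open branch (countermodel exists).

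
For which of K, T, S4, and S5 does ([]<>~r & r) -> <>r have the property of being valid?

T-tableau for the negation ~(([]<>~r & r) -> <>r):
1. ~(([]<>~r & r) -> <>r), 0
2. []<>~r & r, 0   [~->-rule on 1]
3. ~<>r, 0   [~->-rule on 1]
4. []<>~r, 0   [&-rule on 2]
5. r, 0   [&-rule on 2]
6. ~r, 0   [~<>-rule on 3 via 0R0]
Accessibility: 0R0
Branch closes: r and ~r both at 0.
Every branch closes (one shown): valid in T, hence also in S4, S5 (every theorem of T is a theorem of S4 and S5).
K-tableau for the negation ~(([]<>~r & r) -> <>r):
1. ~(([]<>~r & r) -> <>r), 0
2. []<>~r & r, 0   [~->-rule on 1]
3. ~<>r, 0   [~->-rule on 1]
4. []<>~r, 0   [&-rule on 2]
5. r, 0   [&-rule on 2]
Complete open branch: countermodel on a K-frame, so not valid in K.

T, S4, S5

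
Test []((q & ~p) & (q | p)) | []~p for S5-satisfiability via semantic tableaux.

1. []((q & ~p) & (q | p)) | []~p, w0
2. []~p, w0
3. ~p, w0
Accessibility: w0Rw0

Yes, satisfiable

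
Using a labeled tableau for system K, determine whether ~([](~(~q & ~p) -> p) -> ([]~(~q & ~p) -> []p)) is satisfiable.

1. ~([](~(~q & ~p) -> p) -> ([]~(~q & ~p) -> []p)), w0
2. [](~(~q & ~p) -> p), w0
3. ~([]~(~q & ~p) -> []p), w0
4. []~(~q & ~p), w0
5. ~[]p, w0
6. ~p, w1
7. ~(~q & ~p) -> p, w1
8. ~(~q & ~p), w1
9. ~q & ~p, w1
10. ~q, w1
11. p, w1
Accessibility: w0Rw1
Branch closes: p and ~p both at w1.
Every branch closes; the branch above is one of them.

Unsatisfiable (every branch closes)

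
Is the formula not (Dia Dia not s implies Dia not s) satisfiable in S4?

1. not (Dia Dia not s implies Dia not s), u
2. Dia Dia not s, u
3. not Dia not s, u
4. s, u
5. Dia not s, v
6. s, v
7. not s, w
8. s, w
Accessibility: uRu, uRv, uRw, vRv, vRw, wRw
Branch closes: s and not s both at w.
(One branch shown.) All branches close.

Unsatisfiable (every branch closes)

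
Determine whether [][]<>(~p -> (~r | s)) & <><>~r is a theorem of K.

Invalid (countermodel exists)

Tableau for the negation ~([][]<>(~p -> (~r | s)) & <><>~r):
1. ~([][]<>(~p -> (~r | s)) & <><>~r), w0
2. ~<><>~r, w0
The negation has an open branch (countermodel exists).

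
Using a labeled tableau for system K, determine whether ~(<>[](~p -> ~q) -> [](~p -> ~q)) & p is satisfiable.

Satisfiable (open branch found)

1. ~(<>[](~p -> ~q) -> [](~p -> ~q)) & p, 0
2. ~(<>[](~p -> ~q) -> [](~p -> ~q)), 0   [&-rule on 1]
3. p, 0   [&-rule on 1]
4. <>[](~p -> ~q), 0   [~->-rule on 2]
5. ~[](~p -> ~q), 0   [~->-rule on 2]
6. [](~p -> ~q), 1   [<>-rule on 4: fresh world 1, 0R1]
7. ~(~p -> ~q), 2   [~[]-rule on 5: fresh world 2, 0R2]
8. ~p, 2   [~->-rule on 7]
9. q, 2   [~->-rule on 7]
Accessibility: 0R1, 0R2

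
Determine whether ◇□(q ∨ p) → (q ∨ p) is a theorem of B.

Valid in B

Tableau for the negation ¬(◇□(q ∨ p) → (q ∨ p)):
1. ¬(◇□(q ∨ p) → (q ∨ p)), 0
2. ◇□(q ∨ p), 0
3. ¬(q ∨ p), 0
4. ¬q, 0
5. ¬p, 0
6. □(q ∨ p), 1
7. q ∨ p, 0
8. q ∨ p, 1
9. p, 0
Accessibility: 0R0, 0R1, 1R0, 1R1
Branch closes: p and ¬p both at 0.
All branches of the negation close; one closing branch shown above.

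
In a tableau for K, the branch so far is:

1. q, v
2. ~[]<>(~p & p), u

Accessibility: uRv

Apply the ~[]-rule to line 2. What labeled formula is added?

a fresh world w with uRw, and ~<>(~p & p) at w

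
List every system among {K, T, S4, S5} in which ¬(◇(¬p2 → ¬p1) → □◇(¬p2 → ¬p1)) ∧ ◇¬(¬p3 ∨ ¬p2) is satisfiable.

S4-tableau for the formula:
1. ¬(◇(¬p2 → ¬p1) → □◇(¬p2 → ¬p1)) ∧ ◇¬(¬p3 ∨ ¬p2), u
2. ¬(◇(¬p2 → ¬p1) → □◇(¬p2 → ¬p1)), u
3. ◇¬(¬p3 ∨ ¬p2), u
4. ◇(¬p2 → ¬p1), u
5. ¬□◇(¬p2 → ¬p1), u
6. ¬(¬p3 ∨ ¬p2), v
7. p3, v
8. p2, v
9. ¬p2 → ¬p1, w
10. ¬p1, w
11. ¬◇(¬p2 → ¬p1), x
12. ¬(¬p2 → ¬p1), x
13. ¬p2, x
14. p1, x
Accessibility: uRu, uRv, uRw, uRx, vRv, wRw, xRx
Complete open branch: satisfiable in S4, hence also in K, T (this S4-model is also a K-model and a T-model).
S5-tableau for the formula:
1. ¬(◇(¬p2 → ¬p1) → □◇(¬p2 → ¬p1)) ∧ ◇¬(¬p3 ∨ ¬p2), u
2. ¬(◇(¬p2 → ¬p1) → □◇(¬p2 → ¬p1)), u
3. ◇¬(¬p3 ∨ ¬p2), u
4. ◇(¬p2 → ¬p1), u
5. ¬□◇(¬p2 → ¬p1), u
6. ¬(¬p3 ∨ ¬p2), v
7. p3, v
8. p2, v
9. ¬p2 → ¬p1, w
10. ¬p1, w
11. ¬◇(¬p2 → ¬p1), x
12. ¬(¬p2 → ¬p1), u
13. ¬p2, u
14. p1, u
15. ¬(¬p2 → ¬p1), v
16. ¬p2, v
17. p1, v
Accessibility: uRu, uRv, uRw, uRx, vRu, vRv, vRw, vRx, wRu, wRv, wRw, wRx, xRu, xRv, xRw, xRx
Branch closes: p2 and ¬p2 both at v.
Every branch closes (one shown): unsatisfiable in S5.

K, T, S4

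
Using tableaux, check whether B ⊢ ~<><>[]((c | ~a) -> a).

Tableau for the negation <><>[]((c | ~a) -> a):
1. <><>[]((c | ~a) -> a), w0
2. <>[]((c | ~a) -> a), w1   [<>-rule on 1: fresh world w1, w0Rw1]
3. []((c | ~a) -> a), w2   [<>-rule on 2: fresh world w2, w1Rw2]
4. (c | ~a) -> a, w1   [[]-rule on 3 via w2Rw1]
5. (c | ~a) -> a, w2   [[]-rule on 3 via w2Rw2]
6. a, w1   [->-rule on 4 (branches; this branch)]
7. a, w2   [->-rule on 5 (branches; this branch)]
Accessibility: w0Rw0, w0Rw1, w1Rw0, w1Rw1, w1Rw2, w2Rw1, w2Rw2
The negation has an open branch (countermodel exists).

Invalid (countermodel exists)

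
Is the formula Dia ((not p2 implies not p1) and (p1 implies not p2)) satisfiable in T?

Yes, satisfiable

1. Dia ((not p2 implies not p1) and (p1 implies not p2)), 0
2. (not p2 implies not p1) and (p1 implies not p2), 1   [Dia-rule on 1: fresh world 1, 0R1]
3. not p2 implies not p1, 1   [and-rule on 2]
4. p1 implies not p2, 1   [and-rule on 2]
5. not p1, 1   [implies-rule on 3 (branches; this branch)]
6. not p2, 1   [implies-rule on 4 (branches; this branch)]
Accessibility: 0R0, 0R1, 1R1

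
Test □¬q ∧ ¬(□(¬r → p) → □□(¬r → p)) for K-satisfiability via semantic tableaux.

1. □¬q ∧ ¬(□(¬r → p) → □□(¬r → p)), w0
2. □¬q, w0
3. ¬(□(¬r → p) → □□(¬r → p)), w0
4. □(¬r → p), w0
5. ¬□□(¬r → p), w0
6. ¬□(¬r → p), w1
7. ¬q, w1
8. ¬r → p, w1
9. p, w1
10. ¬(¬r → p), w2
11. ¬r, w2
12. ¬p, w2
Accessibility: w0Rw1, w1Rw2

Satisfiable (open branch found)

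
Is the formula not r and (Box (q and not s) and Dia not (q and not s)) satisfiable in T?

1. not r and (Box (q and not s) and Dia not (q and not s)), u
2. not r, u
3. Box (q and not s) and Dia not (q and not s), u
4. Box (q and not s), u
5. Dia not (q and not s), u
6. q and not s, u
7. q, u
8. not s, u
9. not (q and not s), v
10. q and not s, v
11. q, v
12. not s, v
13. s, v
Accessibility: uRu, uRv, vRv
Branch closes: s and not s both at v.
All branches of the tableau close; one closing branch shown above.

Unsatisfiable (every branch closes)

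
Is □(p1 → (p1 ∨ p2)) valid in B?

Tableau for the negation ¬□(p1 → (p1 ∨ p2)):
1. ¬□(p1 → (p1 ∨ p2)), w0
2. ¬(p1 → (p1 ∨ p2)), w1
3. p1, w1
4. ¬(p1 ∨ p2), w1
5. ¬p1, w1
6. ¬p2, w1
Accessibility: w0Rw0, w0Rw1, w1Rw0, w1Rw1
Branch closes: p1 and ¬p1 both at w1.
Every branch of the negation's tableau closes; the branch above is one of them.

Valid in B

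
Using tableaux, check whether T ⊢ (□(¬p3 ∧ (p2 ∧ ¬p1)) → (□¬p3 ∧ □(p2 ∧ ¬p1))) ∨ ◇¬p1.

Tableau for the negation ¬((□(¬p3 ∧ (p2 ∧ ¬p1)) → (□¬p3 ∧ □(p2 ∧ ¬p1))) ∨ ◇¬p1):
1. ¬((□(¬p3 ∧ (p2 ∧ ¬p1)) → (□¬p3 ∧ □(p2 ∧ ¬p1))) ∨ ◇¬p1), u
2. ¬(□(¬p3 ∧ (p2 ∧ ¬p1)) → (□¬p3 ∧ □(p2 ∧ ¬p1))), u
3. ¬◇¬p1, u
4. □(¬p3 ∧ (p2 ∧ ¬p1)), u
5. ¬(□¬p3 ∧ □(p2 ∧ ¬p1)), u
6. p1, u
7. ¬p3 ∧ (p2 ∧ ¬p1), u
8. ¬p3, u
9. p2 ∧ ¬p1, u
10. p2, u
11. ¬p1, u
Accessibility: uRu
Branch closes: p1 and ¬p1 both at u.
All branches of the negation close; one closing branch shown above.

Yes, valid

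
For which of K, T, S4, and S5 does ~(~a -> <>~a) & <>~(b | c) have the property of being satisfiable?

K-tableau for the formula:
1. ~(~a -> <>~a) & <>~(b | c), u
2. ~(~a -> <>~a), u   [&-rule on 1]
3. <>~(b | c), u   [&-rule on 1]
4. ~a, u   [~->-rule on 2]
5. ~<>~a, u   [~->-rule on 2]
6. ~(b | c), v   [<>-rule on 3: fresh world v, uRv]
7. ~b, v   [~|-rule on 6]
8. ~c, v   [~|-rule on 6]
9. a, v   [~<>-rule on 5 via uRv]
Accessibility: uRv
Complete open branch: satisfiable in K.
T-tableau for the formula:
1. ~(~a -> <>~a) & <>~(b | c), u
2. ~(~a -> <>~a), u   [&-rule on 1]
3. <>~(b | c), u   [&-rule on 1]
4. ~a, u   [~->-rule on 2]
5. ~<>~a, u   [~->-rule on 2]
6. a, u   [~<>-rule on 5 via uRu]
Accessibility: uRu
Branch closes: a and ~a both at u.
Every branch closes (one shown): unsatisfiable in T, hence also in S4, S5 (every S4/S5-frame is a T-frame).

K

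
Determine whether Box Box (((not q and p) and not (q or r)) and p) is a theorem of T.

Tableau for the negation not Box Box (((not q and p) and not (q or r)) and p):
1. not Box Box (((not q and p) and not (q or r)) and p), 0
2. not Box (((not q and p) and not (q or r)) and p), 1
3. not (((not q and p) and not (q or r)) and p), 2
4. not p, 2
Accessibility: 0R0, 0R1, 1R1, 1R2, 2R2
The negation has an open branch (countermodel exists).

No, not valid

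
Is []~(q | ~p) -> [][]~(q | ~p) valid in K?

No, not valid

Tableau for the negation ~([]~(q | ~p) -> [][]~(q | ~p)):
1. ~([]~(q | ~p) -> [][]~(q | ~p)), 0
2. []~(q | ~p), 0   [~->-rule on 1]
3. ~[][]~(q | ~p), 0   [~->-rule on 1]
4. ~[]~(q | ~p), 1   [~[]-rule on 3: fresh world 1, 0R1]
5. ~(q | ~p), 1   [[]-rule on 2 via 0R1]
6. ~q, 1   [~|-rule on 5]
7. p, 1   [~|-rule on 5]
8. q | ~p, 2   [~[]-rule on 4: fresh world 2, 1R2]
9. ~p, 2   [|-rule on 8 (branches; this branch)]
Accessibility: 0R1, 1R2
The negation has an open branch (countermodel exists).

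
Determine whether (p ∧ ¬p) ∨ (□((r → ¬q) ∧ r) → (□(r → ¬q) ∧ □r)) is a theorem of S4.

Tableau for the negation ¬((p ∧ ¬p) ∨ (□((r → ¬q) ∧ r) → (□(r → ¬q) ∧ □r))):
1. ¬((p ∧ ¬p) ∨ (□((r → ¬q) ∧ r) → (□(r → ¬q) ∧ □r))), 0
2. ¬(p ∧ ¬p), 0   [¬∨-rule on 1]
3. ¬(□((r → ¬q) ∧ r) → (□(r → ¬q) ∧ □r)), 0   [¬∨-rule on 1]
4. □((r → ¬q) ∧ r), 0   [¬→-rule on 3]
5. ¬(□(r → ¬q) ∧ □r), 0   [¬→-rule on 3]
6. (r → ¬q) ∧ r, 0   [□-rule on 4 via 0R0]
7. r → ¬q, 0   [∧-rule on 6]
8. r, 0   [∧-rule on 6]
9. p, 0   [¬∧-rule on 2 (branches; this branch)]
10. ¬□(r → ¬q), 0   [¬∧-rule on 5 (branches; this branch)]
11. ¬q, 0   [→-rule on 7 (branches; this branch)]
12. ¬(r → ¬q), 1   [¬□-rule on 10: fresh world 1, 0R1]
13. r, 1   [¬→-rule on 12]
14. q, 1   [¬→-rule on 12]
15. (r → ¬q) ∧ r, 1   [□-rule on 4 via 0R1]
16. r → ¬q, 1   [∧-rule on 15]
17. ¬q, 1   [→-rule on 16 (branches; this branch)]
Accessibility: 0R0, 0R1, 1R1
Branch closes: q and ¬q both at 1.
Every branch of the negation's tableau closes; the branch above is one of them.

Valid in S4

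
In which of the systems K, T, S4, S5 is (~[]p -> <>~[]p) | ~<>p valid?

T, S4, S5

T-tableau for the negation ~((~[]p -> <>~[]p) | ~<>p):
1. ~((~[]p -> <>~[]p) | ~<>p), u
2. ~(~[]p -> <>~[]p), u
3. <>p, u
4. ~[]p, u
5. ~<>~[]p, u
6. []p, u
7. p, u
8. p, v
9. []p, v
10. ~p, w
11. []p, w
12. p, w
Accessibility: uRu, uRv, uRw, vRv, wRw
Branch closes: p and ~p both at w.
Every branch closes (one shown): valid in T, hence also in S4, S5 (every theorem of T is a theorem of S4 and S5).
K-tableau for the negation ~((~[]p -> <>~[]p) | ~<>p):
1. ~((~[]p -> <>~[]p) | ~<>p), u
2. ~(~[]p -> <>~[]p), u
3. <>p, u
4. ~[]p, u
5. ~<>~[]p, u
6. p, v
7. []p, v
8. ~p, w
9. []p, w
Accessibility: uRv, uRw
Complete open branch: countermodel on a K-frame, so not valid in K.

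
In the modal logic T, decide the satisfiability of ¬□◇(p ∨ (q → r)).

Satisfiable (open branch found)

1. ¬□◇(p ∨ (q → r)), w0
2. ¬◇(p ∨ (q → r)), w1
3. ¬(p ∨ (q → r)), w1
4. ¬p, w1
5. ¬(q → r), w1
6. q, w1
7. ¬r, w1
Accessibility: w0Rw0, w0Rw1, w1Rw1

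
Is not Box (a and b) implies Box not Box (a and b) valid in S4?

Tableau for the negation not (not Box (a and b) implies Box not Box (a and b)):
1. not (not Box (a and b) implies Box not Box (a and b)), u
2. not Box (a and b), u
3. not Box not Box (a and b), u
4. not (a and b), v
5. not b, v
6. Box (a and b), w
7. a and b, w
8. a, w
9. b, w
Accessibility: uRu, uRv, uRw, vRv, wRw
The negation has an open branch (countermodel exists).

Invalid (countermodel exists)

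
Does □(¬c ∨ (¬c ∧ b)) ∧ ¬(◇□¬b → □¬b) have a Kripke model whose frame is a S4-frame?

1. □(¬c ∨ (¬c ∧ b)) ∧ ¬(◇□¬b → □¬b), u
2. □(¬c ∨ (¬c ∧ b)), u   [∧-rule on 1]
3. ¬(◇□¬b → □¬b), u   [∧-rule on 1]
4. ◇□¬b, u   [¬→-rule on 3]
5. ¬□¬b, u   [¬→-rule on 3]
6. ¬c ∨ (¬c ∧ b), u   [□-rule on 2 via uRu]
7. ¬c ∧ b, u   [∨-rule on 6 (branches; this branch)]
8. ¬c, u   [∧-rule on 7]
9. b, u   [∧-rule on 7]
10. □¬b, v   [◇-rule on 4: fresh world v, uRv]
11. ¬c ∨ (¬c ∧ b), v   [□-rule on 2 via uRv]
12. ¬b, v   [□-rule on 10 via vRv]
13. ¬c, v   [∨-rule on 11 (branches; this branch)]
14. b, w   [¬□-rule on 5: fresh world w, uRw]
15. ¬c ∨ (¬c ∧ b), w   [□-rule on 2 via uRw]
16. ¬c ∧ b, w   [∨-rule on 15 (branches; this branch)]
17. ¬c, w   [∧-rule on 16]
Accessibility: uRu, uRv, uRw, vRv, wRw

Yes, satisfiable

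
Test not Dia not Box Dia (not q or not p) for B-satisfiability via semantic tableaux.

1. not Dia not Box Dia (not q or not p), 0
2. Box Dia (not q or not p), 0
3. Dia (not q or not p), 0
4. not q or not p, 1
5. Box Dia (not q or not p), 1
6. Dia (not q or not p), 1
7. not p, 1
8. not q or not p, 2
9. Dia (not q or not p), 2
10. not p, 2
11. not q or not p, 3
12. not p, 3
Accessibility: 0R0, 0R1, 1R0, 1R1, 1R2, 2R1, 2R2, 2R3, 3R2, 3R3

Satisfiable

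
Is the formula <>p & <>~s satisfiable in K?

1. <>p & <>~s, u
2. <>p, u
3. <>~s, u
4. p, v
5. ~s, w
Accessibility: uRv, uRw

Satisfiable (open branch found)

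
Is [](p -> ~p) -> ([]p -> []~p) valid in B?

Tableau for the negation ~([](p -> ~p) -> ([]p -> []~p)):
1. ~([](p -> ~p) -> ([]p -> []~p)), 0
2. [](p -> ~p), 0
3. ~([]p -> []~p), 0
4. []p, 0
5. ~[]~p, 0
6. p -> ~p, 0
7. p, 0
8. ~p, 0
Accessibility: 0R0
Branch closes: p and ~p both at 0.
Every branch of the negation's tableau closes; the branch above is one of them.

Yes, valid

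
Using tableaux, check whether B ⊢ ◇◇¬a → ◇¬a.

Not valid

Tableau for the negation ¬(◇◇¬a → ◇¬a):
1. ¬(◇◇¬a → ◇¬a), 0
2. ◇◇¬a, 0   [¬→-rule on 1]
3. ¬◇¬a, 0   [¬→-rule on 1]
4. a, 0   [¬◇-rule on 3 via 0R0]
5. ◇¬a, 1   [◇-rule on 2: fresh world 1, 0R1]
6. a, 1   [¬◇-rule on 3 via 0R1]
7. ¬a, 2   [◇-rule on 5: fresh world 2, 1R2]
Accessibility: 0R0, 0R1, 1R0, 1R1, 1R2, 2R1, 2R2
The negation has an open branch (countermodel exists).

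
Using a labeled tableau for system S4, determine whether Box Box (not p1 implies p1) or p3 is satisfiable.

1. Box Box (not p1 implies p1) or p3, u
2. p3, u
Accessibility: uRu

Yes, satisfiable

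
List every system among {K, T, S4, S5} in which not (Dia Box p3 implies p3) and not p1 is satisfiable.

K, T, S4

S5-tableau for the formula:
1. not (Dia Box p3 implies p3) and not p1, u
2. not (Dia Box p3 implies p3), u
3. not p1, u
4. Dia Box p3, u
5. not p3, u
6. Box p3, v
7. p3, u
Accessibility: uRu, uRv, vRu, vRv
Branch closes: p3 and not p3 both at u.
Every branch closes (one shown): unsatisfiable in S5.
S4-tableau for the formula:
1. not (Dia Box p3 implies p3) and not p1, u
2. not (Dia Box p3 implies p3), u
3. not p1, u
4. Dia Box p3, u
5. not p3, u
6. Box p3, v
7. p3, v
Accessibility: uRu, uRv, vRv
Complete open branch: satisfiable in S4, hence also in K, T (this S4-model is also a K-model and a T-model).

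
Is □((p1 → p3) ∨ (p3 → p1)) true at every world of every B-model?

Tableau for the negation ¬□((p1 → p3) ∨ (p3 → p1)):
1. ¬□((p1 → p3) ∨ (p3 → p1)), w0
2. ¬((p1 → p3) ∨ (p3 → p1)), w1   [¬□-rule on 1: fresh world w1, w0Rw1]
3. ¬(p1 → p3), w1   [¬∨-rule on 2]
4. ¬(p3 → p1), w1   [¬∨-rule on 2]
5. p1, w1   [¬→-rule on 3]
6. ¬p3, w1   [¬→-rule on 3]
7. p3, w1   [¬→-rule on 4]
8. ¬p1, w1   [¬→-rule on 4]
Accessibility: w0Rw0, w0Rw1, w1Rw0, w1Rw1
Branch closes: p3 and ¬p3 both at w1.
Every branch of the negation's tableau closes; the branch above is one of them.

Yes, valid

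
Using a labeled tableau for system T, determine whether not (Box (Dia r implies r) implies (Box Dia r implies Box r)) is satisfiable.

1. not (Box (Dia r implies r) implies (Box Dia r implies Box r)), w0
2. Box (Dia r implies r), w0   [neg-implies-rule on 1]
3. not (Box Dia r implies Box r), w0   [neg-implies-rule on 1]
4. Box Dia r, w0   [neg-implies-rule on 3]
5. not Box r, w0   [neg-implies-rule on 3]
6. Dia r implies r, w0   [Box-rule on 2 via w0Rw0]
7. Dia r, w0   [Box-rule on 4 via w0Rw0]
8. r, w0   [implies-rule on 6 (branches; this branch)]
9. not r, w1   [neg-Box-rule on 5: fresh world w1, w0Rw1]
10. Dia r implies r, w1   [Box-rule on 2 via w0Rw1]
11. Dia r, w1   [Box-rule on 4 via w0Rw1]
12. not Dia r, w1   [implies-rule on 10 (branches; this branch)]
13. r, w2   [Dia-rule on 7: fresh world w2, w0Rw2]
14. Dia r implies r, w2   [Box-rule on 2 via w0Rw2]
15. Dia r, w2   [Box-rule on 4 via w0Rw2]
16. r, w3   [Dia-rule on 11: fresh world w3, w1Rw3]
17. not r, w3   [neg-Dia-rule on 12 via w1Rw3]
Accessibility: w0Rw0, w0Rw1, w0Rw2, w1Rw1, w1Rw3, w2Rw2, w3Rw3
Branch closes: r and not r both at w3.
Every branch closes; the branch above is one of them.

Unsatisfiable (every branch closes)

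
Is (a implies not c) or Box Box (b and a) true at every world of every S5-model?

Invalid (countermodel exists)

Tableau for the negation not ((a implies not c) or Box Box (b and a)):
1. not ((a implies not c) or Box Box (b and a)), 0
2. not (a implies not c), 0
3. not Box Box (b and a), 0
4. a, 0
5. c, 0
6. not Box (b and a), 1
7. not (b and a), 2
8. not a, 2
Accessibility: 0R0, 0R1, 0R2, 1R0, 1R1, 1R2, 2R0, 2R1, 2R2
The negation has an open branch (countermodel exists).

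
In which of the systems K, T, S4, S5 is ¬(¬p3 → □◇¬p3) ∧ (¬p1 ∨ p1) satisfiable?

S4-tableau for the formula:
1. ¬(¬p3 → □◇¬p3) ∧ (¬p1 ∨ p1), 0
2. ¬(¬p3 → □◇¬p3), 0   [∧-rule on 1]
3. ¬p1 ∨ p1, 0   [∧-rule on 1]
4. ¬p3, 0   [¬→-rule on 2]
5. ¬□◇¬p3, 0   [¬→-rule on 2]
6. p1, 0   [∨-rule on 3 (branches; this branch)]
7. ¬◇¬p3, 1   [¬□-rule on 5: fresh world 1, 0R1]
8. p3, 1   [¬◇-rule on 7 via 1R1]
Accessibility: 0R0, 0R1, 1R1
Complete open branch: satisfiable in S4, hence also in K, T (this S4-model is also a K-model and a T-model).
S5-tableau for the formula:
1. ¬(¬p3 → □◇¬p3) ∧ (¬p1 ∨ p1), 0
2. ¬(¬p3 → □◇¬p3), 0   [∧-rule on 1]
3. ¬p1 ∨ p1, 0   [∧-rule on 1]
4. ¬p3, 0   [¬→-rule on 2]
5. ¬□◇¬p3, 0   [¬→-rule on 2]
6. p1, 0   [∨-rule on 3 (branches; this branch)]
7. ¬◇¬p3, 1   [¬□-rule on 5: fresh world 1, 0R1]
8. p3, 0   [¬◇-rule on 7 via 1R0]
Accessibility: 0R0, 0R1, 1R0, 1R1
Branch closes: p3 and ¬p3 both at 0.
Every branch closes (one shown): unsatisfiable in S5.

K, T, S4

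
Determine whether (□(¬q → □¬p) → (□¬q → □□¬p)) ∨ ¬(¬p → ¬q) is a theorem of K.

Tableau for the negation ¬((□(¬q → □¬p) → (□¬q → □□¬p)) ∨ ¬(¬p → ¬q)):
1. ¬((□(¬q → □¬p) → (□¬q → □□¬p)) ∨ ¬(¬p → ¬q)), w0
2. ¬(□(¬q → □¬p) → (□¬q → □□¬p)), w0
3. ¬p → ¬q, w0
4. □(¬q → □¬p), w0
5. ¬(□¬q → □□¬p), w0
6. □¬q, w0
7. ¬□□¬p, w0
8. ¬q, w0
9. ¬□¬p, w1
10. ¬q → □¬p, w1
11. ¬q, w1
12. □¬p, w1
13. p, w2
14. ¬p, w2
Accessibility: w0Rw1, w1Rw2
Branch closes: p and ¬p both at w2.
All branches of the negation close; one closing branch shown above.

Valid in K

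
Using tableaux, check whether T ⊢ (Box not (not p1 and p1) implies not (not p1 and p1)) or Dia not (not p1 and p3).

Valid

Tableau for the negation not ((Box not (not p1 and p1) implies not (not p1 and p1)) or Dia not (not p1 and p3)):
1. not ((Box not (not p1 and p1) implies not (not p1 and p1)) or Dia not (not p1 and p3)), u
2. not (Box not (not p1 and p1) implies not (not p1 and p1)), u   [neg-or-rule on 1]
3. not Dia not (not p1 and p3), u   [neg-or-rule on 1]
4. Box not (not p1 and p1), u   [neg-implies-rule on 2]
5. not p1 and p1, u   [neg-implies-rule on 2]
6. not p1, u   [and-rule on 5]
7. p1, u   [and-rule on 5]
Accessibility: uRu
Branch closes: p1 and not p1 both at u.
All branches of the negation close; one closing branch shown above.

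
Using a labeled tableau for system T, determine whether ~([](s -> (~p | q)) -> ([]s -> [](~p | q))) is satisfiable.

1. ~([](s -> (~p | q)) -> ([]s -> [](~p | q))), w0
2. [](s -> (~p | q)), w0
3. ~([]s -> [](~p | q)), w0
4. []s, w0
5. ~[](~p | q), w0
6. s -> (~p | q), w0
7. s, w0
8. ~p | q, w0
9. q, w0
10. ~(~p | q), w1
11. p, w1
12. ~q, w1
13. s -> (~p | q), w1
14. s, w1
15. ~p | q, w1
16. q, w1
Accessibility: w0Rw0, w0Rw1, w1Rw1
Branch closes: q and ~q both at w1.
(One branch shown.) All branches close.

Unsatisfiable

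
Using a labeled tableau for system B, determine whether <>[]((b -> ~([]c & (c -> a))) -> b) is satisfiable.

1. <>[]((b -> ~([]c & (c -> a))) -> b), 0
2. []((b -> ~([]c & (c -> a))) -> b), 1   [<>-rule on 1: fresh world 1, 0R1]
3. (b -> ~([]c & (c -> a))) -> b, 0   [[]-rule on 2 via 1R0]
4. (b -> ~([]c & (c -> a))) -> b, 1   [[]-rule on 2 via 1R1]
5. b, 0   [->-rule on 3 (branches; this branch)]
6. b, 1   [->-rule on 4 (branches; this branch)]
Accessibility: 0R0, 0R1, 1R0, 1R1

Yes, satisfiable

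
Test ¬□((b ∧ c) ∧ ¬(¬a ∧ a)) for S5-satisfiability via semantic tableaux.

1. ¬□((b ∧ c) ∧ ¬(¬a ∧ a)), 0
2. ¬((b ∧ c) ∧ ¬(¬a ∧ a)), 1   [¬□-rule on 1: fresh world 1, 0R1]
3. ¬(b ∧ c), 1   [¬∧-rule on 2 (branches; this branch)]
4. ¬c, 1   [¬∧-rule on 3 (branches; this branch)]
Accessibility: 0R0, 0R1, 1R0, 1R1

Satisfiable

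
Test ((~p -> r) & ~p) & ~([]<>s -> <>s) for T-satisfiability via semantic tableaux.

1. ((~p -> r) & ~p) & ~([]<>s -> <>s), w0
2. (~p -> r) & ~p, w0
3. ~([]<>s -> <>s), w0
4. ~p -> r, w0
5. ~p, w0
6. []<>s, w0
7. ~<>s, w0
8. <>s, w0
9. ~s, w0
10. r, w0
11. s, w1
12. <>s, w1
13. ~s, w1
Accessibility: w0Rw0, w0Rw1, w1Rw1
Branch closes: s and ~s both at w1.
Every branch closes; the branch above is one of them.

No, unsatisfiable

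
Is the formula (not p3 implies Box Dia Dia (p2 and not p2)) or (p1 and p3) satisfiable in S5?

1. (not p3 implies Box Dia Dia (p2 and not p2)) or (p1 and p3), u
2. p1 and p3, u
3. p1, u
4. p3, u
Accessibility: uRu

Satisfiable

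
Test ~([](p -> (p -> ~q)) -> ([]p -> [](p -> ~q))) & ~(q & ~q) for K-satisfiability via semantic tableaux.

1. ~([](p -> (p -> ~q)) -> ([]p -> [](p -> ~q))) & ~(q & ~q), u
2. ~([](p -> (p -> ~q)) -> ([]p -> [](p -> ~q))), u
3. ~(q & ~q), u
4. [](p -> (p -> ~q)), u
5. ~([]p -> [](p -> ~q)), u
6. []p, u
7. ~[](p -> ~q), u
8. q, u
9. ~(p -> ~q), v
10. p, v
11. q, v
12. p -> (p -> ~q), v
13. p -> ~q, v
14. ~q, v
Accessibility: uRv
Branch closes: q and ~q both at v.
(One branch shown.) All branches close.

Unsatisfiable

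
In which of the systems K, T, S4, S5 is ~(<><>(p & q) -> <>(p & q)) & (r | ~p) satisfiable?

T-tableau for the formula:
1. ~(<><>(p & q) -> <>(p & q)) & (r | ~p), 0
2. ~(<><>(p & q) -> <>(p & q)), 0
3. r | ~p, 0
4. <><>(p & q), 0
5. ~<>(p & q), 0
6. ~(p & q), 0
7. ~p, 0
8. ~q, 0
9. <>(p & q), 1
10. ~(p & q), 1
11. ~q, 1
12. p & q, 2
13. p, 2
14. q, 2
Accessibility: 0R0, 0R1, 1R1, 1R2, 2R2
Complete open branch: satisfiable in T, hence also in K (this T-model is also a K-model).
S4-tableau for the formula:
1. ~(<><>(p & q) -> <>(p & q)) & (r | ~p), 0
2. ~(<><>(p & q) -> <>(p & q)), 0
3. r | ~p, 0
4. <><>(p & q), 0
5. ~<>(p & q), 0
6. ~(p & q), 0
7. ~p, 0
8. ~q, 0
9. <>(p & q), 1
10. ~(p & q), 1
11. ~q, 1
12. p & q, 2
13. p, 2
14. q, 2
15. ~(p & q), 2
16. ~q, 2
Accessibility: 0R0, 0R1, 0R2, 1R1, 1R2, 2R2
Branch closes: q and ~q both at 2.
Every branch closes (one shown): unsatisfiable in S4, hence also in S5 (every S5-frame is an S4-frame).

K, T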